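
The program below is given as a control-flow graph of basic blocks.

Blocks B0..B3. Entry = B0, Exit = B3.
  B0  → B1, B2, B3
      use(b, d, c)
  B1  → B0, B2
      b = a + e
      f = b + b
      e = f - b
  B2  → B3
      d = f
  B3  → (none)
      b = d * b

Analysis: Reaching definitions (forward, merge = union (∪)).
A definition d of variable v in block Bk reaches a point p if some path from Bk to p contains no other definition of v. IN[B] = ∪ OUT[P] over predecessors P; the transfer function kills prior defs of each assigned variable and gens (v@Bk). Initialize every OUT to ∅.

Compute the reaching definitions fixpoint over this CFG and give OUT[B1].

Converged values:
  B0: | IN={b@B1, e@B1, f@B1} | OUT={b@B1, e@B1, f@B1}
  B1: | IN={b@B1, e@B1, f@B1} | OUT={b@B1, e@B1, f@B1}
  B2: | IN={b@B1, e@B1, f@B1} | OUT={b@B1, d@B2, e@B1, f@B1}
  B3: | IN={b@B1, d@B2, e@B1, f@B1} | OUT={b@B3, d@B2, e@B1, f@B1}

Merge at B1: IN[B1] = OUT[B0] = {b@B1, e@B1, f@B1}
Applying B1's transfer function to that IN value gives OUT[B1] (row B1 above).

Answer: {b@B1, e@B1, f@B1}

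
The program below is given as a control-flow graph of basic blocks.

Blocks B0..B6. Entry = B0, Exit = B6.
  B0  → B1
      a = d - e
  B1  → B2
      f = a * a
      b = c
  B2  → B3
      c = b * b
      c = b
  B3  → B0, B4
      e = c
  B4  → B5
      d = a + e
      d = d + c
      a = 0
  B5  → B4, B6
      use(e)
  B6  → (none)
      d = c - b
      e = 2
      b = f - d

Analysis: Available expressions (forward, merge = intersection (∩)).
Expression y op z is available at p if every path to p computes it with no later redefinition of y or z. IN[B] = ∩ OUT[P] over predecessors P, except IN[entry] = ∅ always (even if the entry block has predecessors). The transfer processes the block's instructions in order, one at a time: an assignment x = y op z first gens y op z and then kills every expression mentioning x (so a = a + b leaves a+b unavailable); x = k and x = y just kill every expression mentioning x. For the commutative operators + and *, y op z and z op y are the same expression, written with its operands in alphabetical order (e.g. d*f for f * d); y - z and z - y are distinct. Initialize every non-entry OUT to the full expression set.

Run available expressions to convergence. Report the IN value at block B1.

Fixpoint table:
  B0: | IN={} | OUT={d-e}
  B1: | IN={d-e} | OUT={a*a, d-e}
  B2: | IN={a*a, d-e} | OUT={a*a, b*b, d-e}
  B3: | IN={a*a, b*b, d-e} | OUT={a*a, b*b}
  B4: | IN={b*b} | OUT={b*b}
  B5: | IN={b*b} | OUT={b*b}
  B6: | IN={b*b} | OUT={f-d}

Merge at B1: IN[B1] = OUT[B0] = {d-e}

Answer: {d-e}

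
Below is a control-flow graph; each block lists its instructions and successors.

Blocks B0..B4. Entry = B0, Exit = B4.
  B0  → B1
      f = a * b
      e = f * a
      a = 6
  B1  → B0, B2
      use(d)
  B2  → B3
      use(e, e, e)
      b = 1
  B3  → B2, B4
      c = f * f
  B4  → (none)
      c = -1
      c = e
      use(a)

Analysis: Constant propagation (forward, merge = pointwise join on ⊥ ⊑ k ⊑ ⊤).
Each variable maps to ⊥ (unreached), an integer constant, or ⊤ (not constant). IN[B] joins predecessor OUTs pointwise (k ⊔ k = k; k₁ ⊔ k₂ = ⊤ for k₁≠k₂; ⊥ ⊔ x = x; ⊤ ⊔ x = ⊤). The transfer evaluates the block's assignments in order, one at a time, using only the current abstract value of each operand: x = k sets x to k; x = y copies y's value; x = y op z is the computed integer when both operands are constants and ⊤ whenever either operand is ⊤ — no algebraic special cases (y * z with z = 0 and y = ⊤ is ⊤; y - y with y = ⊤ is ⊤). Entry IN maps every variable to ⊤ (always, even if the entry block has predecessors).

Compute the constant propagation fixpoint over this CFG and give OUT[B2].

Answer: {a: 6, b: 1, c: ⊤, d: ⊤, e: ⊤, f: ⊤}

Working:
Fixpoint table:
  B0:  IN=(all ⊤)  OUT={a:6; rest ⊤}
  B1:  IN={a:6; rest ⊤}  OUT={a:6; rest ⊤}
  B2:  IN={a:6; rest ⊤}  OUT={a:6, b:1; rest ⊤}
  B3:  IN={a:6, b:1; rest ⊤}  OUT={a:6, b:1; rest ⊤}
  B4:  IN={a:6, b:1; rest ⊤}  OUT={a:6, b:1; rest ⊤}

Merge at B2: IN[B2] = OUT[B1] ⊔ OUT[B3] = {a: 6, b: ⊤, c: ⊤, d: ⊤, e: ⊤, f: ⊤}
Applying B2's transfer function to that IN value gives OUT[B2] (row B2 above).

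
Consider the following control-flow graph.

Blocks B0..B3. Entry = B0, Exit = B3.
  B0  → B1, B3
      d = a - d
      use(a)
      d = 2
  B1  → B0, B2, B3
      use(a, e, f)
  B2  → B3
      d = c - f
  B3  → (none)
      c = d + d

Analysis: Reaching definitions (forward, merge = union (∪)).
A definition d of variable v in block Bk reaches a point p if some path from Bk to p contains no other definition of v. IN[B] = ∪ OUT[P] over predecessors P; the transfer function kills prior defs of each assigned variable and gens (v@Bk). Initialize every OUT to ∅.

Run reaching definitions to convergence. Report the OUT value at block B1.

Fixpoint table:
  B0:  IN={d@B0}  OUT={d@B0}
  B1:  IN={d@B0}  OUT={d@B0}
  B2:  IN={d@B0}  OUT={d@B2}
  B3:  IN={d@B0, d@B2}  OUT={c@B3, d@B0, d@B2}

Merge at B1: IN[B1] = OUT[B0] = {d@B0}
Applying B1's transfer function to that IN value gives OUT[B1] (row B1 above).

Answer: {d@B0}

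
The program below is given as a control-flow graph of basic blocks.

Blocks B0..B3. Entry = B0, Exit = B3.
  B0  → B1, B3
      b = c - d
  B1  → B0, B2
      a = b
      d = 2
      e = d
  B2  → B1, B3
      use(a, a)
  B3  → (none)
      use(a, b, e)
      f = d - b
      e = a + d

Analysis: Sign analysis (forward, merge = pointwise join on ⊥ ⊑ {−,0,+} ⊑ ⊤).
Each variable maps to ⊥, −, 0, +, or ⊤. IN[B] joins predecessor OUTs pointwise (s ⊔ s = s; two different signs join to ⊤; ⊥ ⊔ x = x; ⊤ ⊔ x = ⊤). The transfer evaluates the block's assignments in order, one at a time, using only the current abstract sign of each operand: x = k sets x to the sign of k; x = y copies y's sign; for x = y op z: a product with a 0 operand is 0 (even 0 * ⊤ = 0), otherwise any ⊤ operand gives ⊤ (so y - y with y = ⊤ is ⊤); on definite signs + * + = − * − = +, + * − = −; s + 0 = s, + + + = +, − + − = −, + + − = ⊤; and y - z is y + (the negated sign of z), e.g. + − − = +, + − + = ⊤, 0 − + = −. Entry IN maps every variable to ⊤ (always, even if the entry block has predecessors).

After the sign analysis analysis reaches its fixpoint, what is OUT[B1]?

Per-block solution:
  B0:   IN=(all ⊤)   OUT=(all ⊤)
  B1:   IN=(all ⊤)   OUT={d:+, e:+; rest ⊤}
  B2:   IN={d:+, e:+; rest ⊤}   OUT={d:+, e:+; rest ⊤}
  B3:   IN=(all ⊤)   OUT=(all ⊤)

Merge at B1: IN[B1] = OUT[B0] ⊔ OUT[B2] = {a: ⊤, b: ⊤, c: ⊤, d: ⊤, e: ⊤, f: ⊤}
Applying B1's transfer function to that IN value gives OUT[B1] (row B1 above).

Answer: {a: ⊤, b: ⊤, c: ⊤, d: +, e: +, f: ⊤}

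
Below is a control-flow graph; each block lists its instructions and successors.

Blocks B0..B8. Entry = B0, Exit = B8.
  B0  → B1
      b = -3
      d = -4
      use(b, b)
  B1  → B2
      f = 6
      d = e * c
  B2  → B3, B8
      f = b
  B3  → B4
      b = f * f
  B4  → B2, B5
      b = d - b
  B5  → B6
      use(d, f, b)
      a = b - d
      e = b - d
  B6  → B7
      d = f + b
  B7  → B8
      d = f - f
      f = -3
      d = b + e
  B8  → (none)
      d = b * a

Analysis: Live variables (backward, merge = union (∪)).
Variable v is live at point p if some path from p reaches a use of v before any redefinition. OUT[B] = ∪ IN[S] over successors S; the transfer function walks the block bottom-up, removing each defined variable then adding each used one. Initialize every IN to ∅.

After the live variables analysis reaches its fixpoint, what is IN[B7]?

Answer: {a, b, e, f}

Working:
Converged values:
  B0: | IN={a, c, e} | OUT={a, b, c, e}
  B1: | IN={a, b, c, e} | OUT={a, b, d}
  B2: | IN={a, b, d} | OUT={a, b, d, f}
  B3: | IN={a, d, f} | OUT={a, b, d, f}
  B4: | IN={a, b, d, f} | OUT={a, b, d, f}
  B5: | IN={b, d, f} | OUT={a, b, e, f}
  B6: | IN={a, b, e, f} | OUT={a, b, e, f}
  B7: | IN={a, b, e, f} | OUT={a, b}
  B8: | IN={a, b} | OUT={}

Merge at B7: OUT[B7] = IN[B8] = {a, b}
Applying B7's transfer function to that OUT value gives IN[B7] (row B7 above).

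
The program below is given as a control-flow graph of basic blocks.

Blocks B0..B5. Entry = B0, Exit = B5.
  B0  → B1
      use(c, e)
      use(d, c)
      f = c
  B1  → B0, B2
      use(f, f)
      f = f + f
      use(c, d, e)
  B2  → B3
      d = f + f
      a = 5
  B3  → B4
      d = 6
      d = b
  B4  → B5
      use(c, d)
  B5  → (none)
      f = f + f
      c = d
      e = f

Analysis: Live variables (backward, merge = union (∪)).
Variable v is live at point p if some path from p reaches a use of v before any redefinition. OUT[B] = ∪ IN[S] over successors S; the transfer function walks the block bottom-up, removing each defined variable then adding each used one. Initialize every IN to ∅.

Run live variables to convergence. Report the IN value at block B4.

Per-block solution:
  B0:  IN={b, c, d, e}  OUT={b, c, d, e, f}
  B1:  IN={b, c, d, e, f}  OUT={b, c, d, e, f}
  B2:  IN={b, c, f}  OUT={b, c, f}
  B3:  IN={b, c, f}  OUT={c, d, f}
  B4:  IN={c, d, f}  OUT={d, f}
  B5:  IN={d, f}  OUT={}

Merge at B4: OUT[B4] = IN[B5] = {d, f}
Applying B4's transfer function to that OUT value gives IN[B4] (row B4 above).

Answer: {c, d, f}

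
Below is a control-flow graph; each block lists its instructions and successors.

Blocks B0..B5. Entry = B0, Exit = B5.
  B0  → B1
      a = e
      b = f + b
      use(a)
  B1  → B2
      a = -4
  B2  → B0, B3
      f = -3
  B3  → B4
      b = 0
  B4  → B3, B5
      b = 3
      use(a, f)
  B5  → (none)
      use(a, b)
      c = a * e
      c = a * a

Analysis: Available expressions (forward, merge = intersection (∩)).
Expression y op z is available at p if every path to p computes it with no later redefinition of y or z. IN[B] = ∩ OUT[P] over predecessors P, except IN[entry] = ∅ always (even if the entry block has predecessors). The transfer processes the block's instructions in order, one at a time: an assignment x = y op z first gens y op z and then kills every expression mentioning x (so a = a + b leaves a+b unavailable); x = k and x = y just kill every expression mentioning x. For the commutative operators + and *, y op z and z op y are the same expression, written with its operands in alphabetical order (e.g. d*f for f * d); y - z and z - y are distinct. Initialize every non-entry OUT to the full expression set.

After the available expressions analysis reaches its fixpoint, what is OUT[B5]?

Answer: {a*a, a*e}

Trace:
Per-block solution:
  B0:  IN={}  OUT={}
  B1:  IN={}  OUT={}
  B2:  IN={}  OUT={}
  B3:  IN={}  OUT={}
  B4:  IN={}  OUT={}
  B5:  IN={}  OUT={a*a, a*e}

Merge at B5: IN[B5] = OUT[B4] = {}
Applying B5's transfer function to that IN value gives OUT[B5] (row B5 above).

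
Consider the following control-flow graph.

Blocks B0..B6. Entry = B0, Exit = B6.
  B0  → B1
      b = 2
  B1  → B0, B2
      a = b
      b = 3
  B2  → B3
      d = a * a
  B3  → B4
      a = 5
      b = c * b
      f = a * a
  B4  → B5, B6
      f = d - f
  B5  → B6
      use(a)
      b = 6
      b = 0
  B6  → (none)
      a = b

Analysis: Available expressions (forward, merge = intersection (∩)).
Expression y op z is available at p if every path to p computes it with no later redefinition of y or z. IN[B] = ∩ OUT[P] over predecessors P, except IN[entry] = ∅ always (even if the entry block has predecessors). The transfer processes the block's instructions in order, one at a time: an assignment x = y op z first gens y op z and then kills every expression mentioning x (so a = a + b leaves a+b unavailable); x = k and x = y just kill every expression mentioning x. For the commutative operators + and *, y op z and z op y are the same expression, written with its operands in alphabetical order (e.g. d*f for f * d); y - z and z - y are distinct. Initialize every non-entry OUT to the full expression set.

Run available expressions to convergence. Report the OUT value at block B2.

Converged values:
  B0:   IN={}   OUT={}
  B1:   IN={}   OUT={}
  B2:   IN={}   OUT={a*a}
  B3:   IN={a*a}   OUT={a*a}
  B4:   IN={a*a}   OUT={a*a}
  B5:   IN={a*a}   OUT={a*a}
  B6:   IN={a*a}   OUT={}

Merge at B2: IN[B2] = OUT[B1] = {}
Applying B2's transfer function to that IN value gives OUT[B2] (row B2 above).

Answer: {a*a}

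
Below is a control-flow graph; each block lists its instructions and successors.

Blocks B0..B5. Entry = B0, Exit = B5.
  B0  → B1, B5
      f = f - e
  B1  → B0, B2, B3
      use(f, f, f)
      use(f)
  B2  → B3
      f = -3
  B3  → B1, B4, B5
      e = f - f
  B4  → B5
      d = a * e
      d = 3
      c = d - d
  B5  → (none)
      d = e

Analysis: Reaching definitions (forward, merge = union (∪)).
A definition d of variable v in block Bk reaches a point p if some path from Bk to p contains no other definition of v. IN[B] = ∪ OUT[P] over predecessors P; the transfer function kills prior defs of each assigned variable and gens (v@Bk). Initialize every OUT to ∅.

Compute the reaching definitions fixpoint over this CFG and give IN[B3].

Fixpoint table:
  B0:   IN={e@B3, f@B0, f@B2}   OUT={e@B3, f@B0}
  B1:   IN={e@B3, f@B0, f@B2}   OUT={e@B3, f@B0, f@B2}
  B2:   IN={e@B3, f@B0, f@B2}   OUT={e@B3, f@B2}
  B3:   IN={e@B3, f@B0, f@B2}   OUT={e@B3, f@B0, f@B2}
  B4:   IN={e@B3, f@B0, f@B2}   OUT={c@B4, d@B4, e@B3, f@B0, f@B2}
  B5:   IN={c@B4, d@B4, e@B3, f@B0, f@B2}   OUT={c@B4, d@B5, e@B3, f@B0, f@B2}

Merge at B3: IN[B3] = OUT[B1] ⊔ OUT[B2] = {e@B3, f@B0, f@B2}

Answer: {e@B3, f@B0, f@B2}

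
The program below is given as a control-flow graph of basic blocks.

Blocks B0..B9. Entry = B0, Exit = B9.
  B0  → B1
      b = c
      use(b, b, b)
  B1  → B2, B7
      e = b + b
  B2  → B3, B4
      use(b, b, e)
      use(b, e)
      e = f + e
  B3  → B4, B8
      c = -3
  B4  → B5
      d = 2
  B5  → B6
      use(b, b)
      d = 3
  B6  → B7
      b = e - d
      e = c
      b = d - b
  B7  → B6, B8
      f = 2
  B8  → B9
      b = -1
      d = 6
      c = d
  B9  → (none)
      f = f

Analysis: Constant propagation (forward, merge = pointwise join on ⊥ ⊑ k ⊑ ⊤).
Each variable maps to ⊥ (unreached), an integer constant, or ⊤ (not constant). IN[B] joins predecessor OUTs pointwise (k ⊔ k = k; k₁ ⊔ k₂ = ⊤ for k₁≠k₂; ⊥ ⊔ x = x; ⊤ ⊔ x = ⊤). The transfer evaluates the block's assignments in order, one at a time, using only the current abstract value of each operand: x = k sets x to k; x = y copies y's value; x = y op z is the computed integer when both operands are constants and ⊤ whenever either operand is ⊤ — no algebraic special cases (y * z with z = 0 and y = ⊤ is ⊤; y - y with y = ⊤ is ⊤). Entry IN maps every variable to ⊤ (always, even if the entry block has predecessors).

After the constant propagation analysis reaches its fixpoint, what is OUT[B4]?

Per-block solution:
  B0: | IN=(all ⊤) | OUT=(all ⊤)
  B1: | IN=(all ⊤) | OUT=(all ⊤)
  B2: | IN=(all ⊤) | OUT=(all ⊤)
  B3: | IN=(all ⊤) | OUT={c:-3; rest ⊤}
  B4: | IN=(all ⊤) | OUT={d:2; rest ⊤}
  B5: | IN={d:2; rest ⊤} | OUT={d:3; rest ⊤}
  B6: | IN=(all ⊤) | OUT=(all ⊤)
  B7: | IN=(all ⊤) | OUT={f:2; rest ⊤}
  B8: | IN=(all ⊤) | OUT={b:-1, c:6, d:6; rest ⊤}
  B9: | IN={b:-1, c:6, d:6; rest ⊤} | OUT={b:-1, c:6, d:6; rest ⊤}

Merge at B4: IN[B4] = OUT[B2] ⊔ OUT[B3] = {a: ⊤, b: ⊤, c: ⊤, d: ⊤, e: ⊤, f: ⊤}
Applying B4's transfer function to that IN value gives OUT[B4] (row B4 above).

Answer: {a: ⊤, b: ⊤, c: ⊤, d: 2, e: ⊤, f: ⊤}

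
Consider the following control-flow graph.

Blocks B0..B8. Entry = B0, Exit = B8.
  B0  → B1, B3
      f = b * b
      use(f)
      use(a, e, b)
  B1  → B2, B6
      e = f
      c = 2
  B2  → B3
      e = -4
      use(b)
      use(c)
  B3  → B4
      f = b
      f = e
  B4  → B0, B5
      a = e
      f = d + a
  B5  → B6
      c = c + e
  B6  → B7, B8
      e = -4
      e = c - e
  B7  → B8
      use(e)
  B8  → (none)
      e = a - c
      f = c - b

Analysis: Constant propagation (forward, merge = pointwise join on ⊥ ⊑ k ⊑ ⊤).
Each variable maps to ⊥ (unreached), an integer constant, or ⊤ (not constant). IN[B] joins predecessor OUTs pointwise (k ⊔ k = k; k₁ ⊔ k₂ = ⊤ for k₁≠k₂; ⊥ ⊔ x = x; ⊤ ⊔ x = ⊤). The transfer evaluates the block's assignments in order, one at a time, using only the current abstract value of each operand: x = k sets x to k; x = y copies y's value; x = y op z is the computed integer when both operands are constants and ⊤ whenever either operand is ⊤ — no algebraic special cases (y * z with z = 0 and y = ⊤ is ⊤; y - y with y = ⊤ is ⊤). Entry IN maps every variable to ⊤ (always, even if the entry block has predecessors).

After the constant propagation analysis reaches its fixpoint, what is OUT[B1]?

Answer: {a: ⊤, b: ⊤, c: 2, d: ⊤, e: ⊤, f: ⊤}

Working:
Per-block solution:
  B0:   IN=(all ⊤)   OUT=(all ⊤)
  B1:   IN=(all ⊤)   OUT={c:2; rest ⊤}
  B2:   IN={c:2; rest ⊤}   OUT={c:2, e:-4; rest ⊤}
  B3:   IN=(all ⊤)   OUT=(all ⊤)
  B4:   IN=(all ⊤)   OUT=(all ⊤)
  B5:   IN=(all ⊤)   OUT=(all ⊤)
  B6:   IN=(all ⊤)   OUT=(all ⊤)
  B7:   IN=(all ⊤)   OUT=(all ⊤)
  B8:   IN=(all ⊤)   OUT=(all ⊤)

Merge at B1: IN[B1] = OUT[B0] = {a: ⊤, b: ⊤, c: ⊤, d: ⊤, e: ⊤, f: ⊤}
Applying B1's transfer function to that IN value gives OUT[B1] (row B1 above).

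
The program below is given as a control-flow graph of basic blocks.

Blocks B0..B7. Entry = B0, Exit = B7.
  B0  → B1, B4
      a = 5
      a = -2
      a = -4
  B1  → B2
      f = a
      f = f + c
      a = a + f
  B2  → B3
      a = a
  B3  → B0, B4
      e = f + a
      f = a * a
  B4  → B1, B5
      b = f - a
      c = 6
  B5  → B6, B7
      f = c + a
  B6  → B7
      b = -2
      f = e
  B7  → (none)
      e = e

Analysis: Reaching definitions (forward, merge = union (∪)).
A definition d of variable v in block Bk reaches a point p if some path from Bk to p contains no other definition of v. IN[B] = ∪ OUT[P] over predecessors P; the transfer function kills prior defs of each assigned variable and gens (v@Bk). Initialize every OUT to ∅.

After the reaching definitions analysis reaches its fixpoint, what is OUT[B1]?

Converged values:
  B0:   IN={a@B2, b@B4, c@B4, e@B3, f@B3}   OUT={a@B0, b@B4, c@B4, e@B3, f@B3}
  B1:   IN={a@B0, a@B2, b@B4, c@B4, e@B3, f@B3}   OUT={a@B1, b@B4, c@B4, e@B3, f@B1}
  B2:   IN={a@B1, b@B4, c@B4, e@B3, f@B1}   OUT={a@B2, b@B4, c@B4, e@B3, f@B1}
  B3:   IN={a@B2, b@B4, c@B4, e@B3, f@B1}   OUT={a@B2, b@B4, c@B4, e@B3, f@B3}
  B4:   IN={a@B0, a@B2, b@B4, c@B4, e@B3, f@B3}   OUT={a@B0, a@B2, b@B4, c@B4, e@B3, f@B3}
  B5:   IN={a@B0, a@B2, b@B4, c@B4, e@B3, f@B3}   OUT={a@B0, a@B2, b@B4, c@B4, e@B3, f@B5}
  B6:   IN={a@B0, a@B2, b@B4, c@B4, e@B3, f@B5}   OUT={a@B0, a@B2, b@B6, c@B4, e@B3, f@B6}
  B7:   IN={a@B0, a@B2, b@B4, b@B6, c@B4, e@B3, f@B5, f@B6}   OUT={a@B0, a@B2, b@B4, b@B6, c@B4, e@B7, f@B5, f@B6}

Merge at B1: IN[B1] = OUT[B0] ⊔ OUT[B4] = {a@B0, a@B2, b@B4, c@B4, e@B3, f@B3}
Applying B1's transfer function to that IN value gives OUT[B1] (row B1 above).

Answer: {a@B1, b@B4, c@B4, e@B3, f@B1}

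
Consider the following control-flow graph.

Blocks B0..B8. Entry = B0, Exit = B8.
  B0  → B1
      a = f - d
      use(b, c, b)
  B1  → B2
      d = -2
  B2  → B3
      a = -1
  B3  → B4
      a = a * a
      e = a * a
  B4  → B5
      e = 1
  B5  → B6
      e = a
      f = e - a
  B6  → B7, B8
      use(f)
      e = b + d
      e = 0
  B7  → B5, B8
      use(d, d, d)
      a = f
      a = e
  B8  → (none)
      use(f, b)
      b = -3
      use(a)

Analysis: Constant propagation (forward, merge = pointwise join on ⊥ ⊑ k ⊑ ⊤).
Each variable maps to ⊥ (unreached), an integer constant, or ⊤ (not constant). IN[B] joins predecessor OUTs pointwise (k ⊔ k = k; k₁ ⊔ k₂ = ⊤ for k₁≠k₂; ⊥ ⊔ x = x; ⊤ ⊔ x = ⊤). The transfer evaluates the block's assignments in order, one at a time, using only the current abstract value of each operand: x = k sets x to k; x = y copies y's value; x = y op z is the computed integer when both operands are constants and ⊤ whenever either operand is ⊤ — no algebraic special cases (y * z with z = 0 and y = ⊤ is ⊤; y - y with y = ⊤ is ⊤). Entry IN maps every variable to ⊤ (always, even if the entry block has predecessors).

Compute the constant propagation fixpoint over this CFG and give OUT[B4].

Answer: {a: 1, b: ⊤, c: ⊤, d: -2, e: 1, f: ⊤}

Working:
Converged values:
  B0: | IN=(all ⊤) | OUT=(all ⊤)
  B1: | IN=(all ⊤) | OUT={d:-2; rest ⊤}
  B2: | IN={d:-2; rest ⊤} | OUT={a:-1, d:-2; rest ⊤}
  B3: | IN={a:-1, d:-2; rest ⊤} | OUT={a:1, d:-2, e:1; rest ⊤}
  B4: | IN={a:1, d:-2, e:1; rest ⊤} | OUT={a:1, d:-2, e:1; rest ⊤}
  B5: | IN={d:-2; rest ⊤} | OUT={d:-2; rest ⊤}
  B6: | IN={d:-2; rest ⊤} | OUT={d:-2, e:0; rest ⊤}
  B7: | IN={d:-2, e:0; rest ⊤} | OUT={a:0, d:-2, e:0; rest ⊤}
  B8: | IN={d:-2, e:0; rest ⊤} | OUT={b:-3, d:-2, e:0; rest ⊤}

Merge at B4: IN[B4] = OUT[B3] = {a: 1, b: ⊤, c: ⊤, d: -2, e: 1, f: ⊤}
Applying B4's transfer function to that IN value gives OUT[B4] (row B4 above).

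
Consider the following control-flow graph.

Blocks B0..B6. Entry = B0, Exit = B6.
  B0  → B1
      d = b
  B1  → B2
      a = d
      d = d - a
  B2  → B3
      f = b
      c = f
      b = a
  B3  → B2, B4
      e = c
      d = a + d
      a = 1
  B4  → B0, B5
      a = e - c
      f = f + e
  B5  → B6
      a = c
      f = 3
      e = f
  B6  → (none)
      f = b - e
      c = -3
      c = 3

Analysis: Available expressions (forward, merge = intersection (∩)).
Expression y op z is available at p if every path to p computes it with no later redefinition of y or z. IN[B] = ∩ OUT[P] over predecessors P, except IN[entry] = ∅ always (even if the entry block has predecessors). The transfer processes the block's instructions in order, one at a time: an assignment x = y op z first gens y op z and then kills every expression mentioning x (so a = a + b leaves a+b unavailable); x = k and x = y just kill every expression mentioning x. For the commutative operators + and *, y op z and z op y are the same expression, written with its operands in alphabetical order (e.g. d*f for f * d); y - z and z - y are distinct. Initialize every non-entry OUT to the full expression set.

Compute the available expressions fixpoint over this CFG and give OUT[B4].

Answer: {e-c}

Working:
Converged values:
  B0:   IN={}   OUT={}
  B1:   IN={}   OUT={}
  B2:   IN={}   OUT={}
  B3:   IN={}   OUT={}
  B4:   IN={}   OUT={e-c}
  B5:   IN={e-c}   OUT={}
  B6:   IN={}   OUT={b-e}

Merge at B4: IN[B4] = OUT[B3] = {}
Applying B4's transfer function to that IN value gives OUT[B4] (row B4 above).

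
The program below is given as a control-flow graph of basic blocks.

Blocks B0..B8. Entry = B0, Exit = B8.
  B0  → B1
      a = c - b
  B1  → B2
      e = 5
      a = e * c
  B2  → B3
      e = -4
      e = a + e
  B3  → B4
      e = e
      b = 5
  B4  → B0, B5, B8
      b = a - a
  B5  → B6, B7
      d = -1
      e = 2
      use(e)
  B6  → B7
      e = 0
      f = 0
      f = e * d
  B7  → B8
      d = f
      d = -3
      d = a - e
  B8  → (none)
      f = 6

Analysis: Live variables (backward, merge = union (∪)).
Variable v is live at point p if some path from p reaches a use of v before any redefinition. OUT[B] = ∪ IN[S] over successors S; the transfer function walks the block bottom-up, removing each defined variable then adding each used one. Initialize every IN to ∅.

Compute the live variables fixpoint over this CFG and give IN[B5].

Converged values:
  B0: | IN={b, c, f} | OUT={c, f}
  B1: | IN={c, f} | OUT={a, c, f}
  B2: | IN={a, c, f} | OUT={a, c, e, f}
  B3: | IN={a, c, e, f} | OUT={a, c, f}
  B4: | IN={a, c, f} | OUT={a, b, c, f}
  B5: | IN={a, f} | OUT={a, d, e, f}
  B6: | IN={a, d} | OUT={a, e, f}
  B7: | IN={a, e, f} | OUT={}
  B8: | IN={} | OUT={}

Merge at B5: OUT[B5] = IN[B6] ⊔ IN[B7] = {a, d, e, f}
Applying B5's transfer function to that OUT value gives IN[B5] (row B5 above).

Answer: {a, f}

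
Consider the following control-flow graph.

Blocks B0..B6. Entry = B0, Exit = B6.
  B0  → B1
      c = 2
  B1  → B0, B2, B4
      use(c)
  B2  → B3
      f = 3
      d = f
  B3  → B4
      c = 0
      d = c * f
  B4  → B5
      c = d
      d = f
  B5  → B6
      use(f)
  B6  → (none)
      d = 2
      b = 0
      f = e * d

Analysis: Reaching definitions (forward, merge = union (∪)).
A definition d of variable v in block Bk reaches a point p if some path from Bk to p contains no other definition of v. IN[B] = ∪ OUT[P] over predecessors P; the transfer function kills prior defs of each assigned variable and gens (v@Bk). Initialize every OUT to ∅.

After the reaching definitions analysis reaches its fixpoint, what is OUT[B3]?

Answer: {c@B3, d@B3, f@B2}

Trace:
Converged values:
  B0: | IN={c@B0} | OUT={c@B0}
  B1: | IN={c@B0} | OUT={c@B0}
  B2: | IN={c@B0} | OUT={c@B0, d@B2, f@B2}
  B3: | IN={c@B0, d@B2, f@B2} | OUT={c@B3, d@B3, f@B2}
  B4: | IN={c@B0, c@B3, d@B3, f@B2} | OUT={c@B4, d@B4, f@B2}
  B5: | IN={c@B4, d@B4, f@B2} | OUT={c@B4, d@B4, f@B2}
  B6: | IN={c@B4, d@B4, f@B2} | OUT={b@B6, c@B4, d@B6, f@B6}

Merge at B3: IN[B3] = OUT[B2] = {c@B0, d@B2, f@B2}
Applying B3's transfer function to that IN value gives OUT[B3] (row B3 above).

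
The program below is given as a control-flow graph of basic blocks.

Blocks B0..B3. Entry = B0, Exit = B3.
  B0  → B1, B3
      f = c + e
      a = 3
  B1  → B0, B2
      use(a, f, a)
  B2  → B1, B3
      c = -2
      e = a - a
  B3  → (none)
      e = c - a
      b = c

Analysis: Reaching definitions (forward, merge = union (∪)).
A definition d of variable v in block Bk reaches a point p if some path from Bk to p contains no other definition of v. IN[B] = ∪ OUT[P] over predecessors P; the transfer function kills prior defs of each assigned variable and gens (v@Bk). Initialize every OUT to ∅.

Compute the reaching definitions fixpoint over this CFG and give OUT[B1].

Answer: {a@B0, c@B2, e@B2, f@B0}

Trace:
Fixpoint table:
  B0:  IN={a@B0, c@B2, e@B2, f@B0}  OUT={a@B0, c@B2, e@B2, f@B0}
  B1:  IN={a@B0, c@B2, e@B2, f@B0}  OUT={a@B0, c@B2, e@B2, f@B0}
  B2:  IN={a@B0, c@B2, e@B2, f@B0}  OUT={a@B0, c@B2, e@B2, f@B0}
  B3:  IN={a@B0, c@B2, e@B2, f@B0}  OUT={a@B0, b@B3, c@B2, e@B3, f@B0}

Merge at B1: IN[B1] = OUT[B0] ⊔ OUT[B2] = {a@B0, c@B2, e@B2, f@B0}
Applying B1's transfer function to that IN value gives OUT[B1] (row B1 above).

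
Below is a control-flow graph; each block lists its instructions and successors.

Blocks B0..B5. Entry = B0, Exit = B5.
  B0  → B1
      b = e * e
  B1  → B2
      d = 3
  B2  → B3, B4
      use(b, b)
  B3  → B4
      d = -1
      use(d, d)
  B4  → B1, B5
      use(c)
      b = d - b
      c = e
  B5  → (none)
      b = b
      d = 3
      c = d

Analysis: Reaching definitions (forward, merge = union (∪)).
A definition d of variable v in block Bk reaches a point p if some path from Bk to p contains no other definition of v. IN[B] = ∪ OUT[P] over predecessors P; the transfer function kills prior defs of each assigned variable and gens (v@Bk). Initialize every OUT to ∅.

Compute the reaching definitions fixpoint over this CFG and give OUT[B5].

Converged values:
  B0:   IN={}   OUT={b@B0}
  B1:   IN={b@B0, b@B4, c@B4, d@B1, d@B3}   OUT={b@B0, b@B4, c@B4, d@B1}
  B2:   IN={b@B0, b@B4, c@B4, d@B1}   OUT={b@B0, b@B4, c@B4, d@B1}
  B3:   IN={b@B0, b@B4, c@B4, d@B1}   OUT={b@B0, b@B4, c@B4, d@B3}
  B4:   IN={b@B0, b@B4, c@B4, d@B1, d@B3}   OUT={b@B4, c@B4, d@B1, d@B3}
  B5:   IN={b@B4, c@B4, d@B1, d@B3}   OUT={b@B5, c@B5, d@B5}

Merge at B5: IN[B5] = OUT[B4] = {b@B4, c@B4, d@B1, d@B3}
Applying B5's transfer function to that IN value gives OUT[B5] (row B5 above).

Answer: {b@B5, c@B5, d@B5}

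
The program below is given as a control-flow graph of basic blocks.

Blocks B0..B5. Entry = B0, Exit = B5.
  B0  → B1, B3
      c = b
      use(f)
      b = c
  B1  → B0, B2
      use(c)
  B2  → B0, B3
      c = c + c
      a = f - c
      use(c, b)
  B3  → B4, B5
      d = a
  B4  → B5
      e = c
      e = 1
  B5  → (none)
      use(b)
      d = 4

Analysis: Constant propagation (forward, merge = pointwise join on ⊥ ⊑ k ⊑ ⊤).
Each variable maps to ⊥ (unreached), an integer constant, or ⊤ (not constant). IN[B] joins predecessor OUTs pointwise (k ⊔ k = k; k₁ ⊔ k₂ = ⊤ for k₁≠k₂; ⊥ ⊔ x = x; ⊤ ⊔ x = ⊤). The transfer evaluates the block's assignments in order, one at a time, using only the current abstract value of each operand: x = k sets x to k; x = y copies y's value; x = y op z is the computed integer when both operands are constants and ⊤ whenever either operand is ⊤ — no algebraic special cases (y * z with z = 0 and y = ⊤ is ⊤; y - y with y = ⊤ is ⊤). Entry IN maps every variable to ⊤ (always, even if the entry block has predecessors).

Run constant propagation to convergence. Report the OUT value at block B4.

Fixpoint table:
  B0: | IN=(all ⊤) | OUT=(all ⊤)
  B1: | IN=(all ⊤) | OUT=(all ⊤)
  B2: | IN=(all ⊤) | OUT=(all ⊤)
  B3: | IN=(all ⊤) | OUT=(all ⊤)
  B4: | IN=(all ⊤) | OUT={e:1; rest ⊤}
  B5: | IN=(all ⊤) | OUT={d:4; rest ⊤}

Merge at B4: IN[B4] = OUT[B3] = {a: ⊤, b: ⊤, c: ⊤, d: ⊤, e: ⊤, f: ⊤}
Applying B4's transfer function to that IN value gives OUT[B4] (row B4 above).

Answer: {a: ⊤, b: ⊤, c: ⊤, d: ⊤, e: 1, f: ⊤}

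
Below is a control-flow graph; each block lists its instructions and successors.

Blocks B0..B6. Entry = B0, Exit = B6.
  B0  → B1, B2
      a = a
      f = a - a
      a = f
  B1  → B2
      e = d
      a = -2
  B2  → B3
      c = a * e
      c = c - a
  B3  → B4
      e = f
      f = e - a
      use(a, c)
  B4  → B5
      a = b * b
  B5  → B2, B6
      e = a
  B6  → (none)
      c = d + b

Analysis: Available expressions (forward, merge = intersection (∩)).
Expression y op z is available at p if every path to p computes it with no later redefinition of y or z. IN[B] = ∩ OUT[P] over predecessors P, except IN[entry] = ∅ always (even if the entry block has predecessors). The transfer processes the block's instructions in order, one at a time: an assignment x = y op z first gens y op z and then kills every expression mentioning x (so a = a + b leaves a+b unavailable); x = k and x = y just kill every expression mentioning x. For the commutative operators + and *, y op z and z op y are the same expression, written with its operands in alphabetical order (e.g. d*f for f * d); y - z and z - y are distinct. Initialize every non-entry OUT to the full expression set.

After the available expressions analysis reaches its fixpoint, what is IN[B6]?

Fixpoint table:
  B0:  IN={}  OUT={}
  B1:  IN={}  OUT={}
  B2:  IN={}  OUT={a*e}
  B3:  IN={a*e}  OUT={e-a}
  B4:  IN={e-a}  OUT={b*b}
  B5:  IN={b*b}  OUT={b*b}
  B6:  IN={b*b}  OUT={b*b, b+d}

Merge at B6: IN[B6] = OUT[B5] = {b*b}

Answer: {b*b}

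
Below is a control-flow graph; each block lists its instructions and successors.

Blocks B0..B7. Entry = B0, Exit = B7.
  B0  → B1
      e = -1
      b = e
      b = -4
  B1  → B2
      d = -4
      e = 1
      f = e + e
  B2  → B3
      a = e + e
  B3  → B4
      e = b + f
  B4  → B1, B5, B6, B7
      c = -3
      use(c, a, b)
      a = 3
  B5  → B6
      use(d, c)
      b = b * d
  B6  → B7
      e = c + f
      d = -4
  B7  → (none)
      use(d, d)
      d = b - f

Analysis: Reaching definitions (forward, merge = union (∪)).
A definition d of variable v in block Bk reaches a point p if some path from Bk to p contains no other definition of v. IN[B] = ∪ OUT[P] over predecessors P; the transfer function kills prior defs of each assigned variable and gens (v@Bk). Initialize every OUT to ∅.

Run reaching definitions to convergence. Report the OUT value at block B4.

Fixpoint table:
  B0:   IN={}   OUT={b@B0, e@B0}
  B1:   IN={a@B4, b@B0, c@B4, d@B1, e@B0, e@B3, f@B1}   OUT={a@B4, b@B0, c@B4, d@B1, e@B1, f@B1}
  B2:   IN={a@B4, b@B0, c@B4, d@B1, e@B1, f@B1}   OUT={a@B2, b@B0, c@B4, d@B1, e@B1, f@B1}
  B3:   IN={a@B2, b@B0, c@B4, d@B1, e@B1, f@B1}   OUT={a@B2, b@B0, c@B4, d@B1, e@B3, f@B1}
  B4:   IN={a@B2, b@B0, c@B4, d@B1, e@B3, f@B1}   OUT={a@B4, b@B0, c@B4, d@B1, e@B3, f@B1}
  B5:   IN={a@B4, b@B0, c@B4, d@B1, e@B3, f@B1}   OUT={a@B4, b@B5, c@B4, d@B1, e@B3, f@B1}
  B6:   IN={a@B4, b@B0, b@B5, c@B4, d@B1, e@B3, f@B1}   OUT={a@B4, b@B0, b@B5, c@B4, d@B6, e@B6, f@B1}
  B7:   IN={a@B4, b@B0, b@B5, c@B4, d@B1, d@B6, e@B3, e@B6, f@B1}   OUT={a@B4, b@B0, b@B5, c@B4, d@B7, e@B3, e@B6, f@B1}

Merge at B4: IN[B4] = OUT[B3] = {a@B2, b@B0, c@B4, d@B1, e@B3, f@B1}
Applying B4's transfer function to that IN value gives OUT[B4] (row B4 above).

Answer: {a@B4, b@B0, c@B4, d@B1, e@B3, f@B1}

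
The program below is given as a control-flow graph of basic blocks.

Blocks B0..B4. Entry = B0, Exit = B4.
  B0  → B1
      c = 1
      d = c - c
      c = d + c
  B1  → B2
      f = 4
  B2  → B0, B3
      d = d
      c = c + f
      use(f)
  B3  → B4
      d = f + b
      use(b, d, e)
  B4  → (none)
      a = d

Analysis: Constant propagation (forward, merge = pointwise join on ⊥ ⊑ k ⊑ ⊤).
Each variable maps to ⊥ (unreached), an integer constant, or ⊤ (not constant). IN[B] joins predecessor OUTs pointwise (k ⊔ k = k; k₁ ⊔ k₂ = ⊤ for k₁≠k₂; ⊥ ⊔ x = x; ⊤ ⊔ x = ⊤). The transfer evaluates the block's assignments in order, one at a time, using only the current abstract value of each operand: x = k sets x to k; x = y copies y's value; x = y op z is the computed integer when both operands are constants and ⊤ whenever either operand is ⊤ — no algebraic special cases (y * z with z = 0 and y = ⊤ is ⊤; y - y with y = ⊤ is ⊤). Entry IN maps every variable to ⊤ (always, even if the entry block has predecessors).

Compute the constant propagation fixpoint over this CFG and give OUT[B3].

Fixpoint table:
  B0: | IN=(all ⊤) | OUT={c:1, d:0; rest ⊤}
  B1: | IN={c:1, d:0; rest ⊤} | OUT={c:1, d:0, f:4; rest ⊤}
  B2: | IN={c:1, d:0, f:4; rest ⊤} | OUT={c:5, d:0, f:4; rest ⊤}
  B3: | IN={c:5, d:0, f:4; rest ⊤} | OUT={c:5, f:4; rest ⊤}
  B4: | IN={c:5, f:4; rest ⊤} | OUT={c:5, f:4; rest ⊤}

Merge at B3: IN[B3] = OUT[B2] = {a: ⊤, b: ⊤, c: 5, d: 0, e: ⊤, f: 4}
Applying B3's transfer function to that IN value gives OUT[B3] (row B3 above).

Answer: {a: ⊤, b: ⊤, c: 5, d: ⊤, e: ⊤, f: 4}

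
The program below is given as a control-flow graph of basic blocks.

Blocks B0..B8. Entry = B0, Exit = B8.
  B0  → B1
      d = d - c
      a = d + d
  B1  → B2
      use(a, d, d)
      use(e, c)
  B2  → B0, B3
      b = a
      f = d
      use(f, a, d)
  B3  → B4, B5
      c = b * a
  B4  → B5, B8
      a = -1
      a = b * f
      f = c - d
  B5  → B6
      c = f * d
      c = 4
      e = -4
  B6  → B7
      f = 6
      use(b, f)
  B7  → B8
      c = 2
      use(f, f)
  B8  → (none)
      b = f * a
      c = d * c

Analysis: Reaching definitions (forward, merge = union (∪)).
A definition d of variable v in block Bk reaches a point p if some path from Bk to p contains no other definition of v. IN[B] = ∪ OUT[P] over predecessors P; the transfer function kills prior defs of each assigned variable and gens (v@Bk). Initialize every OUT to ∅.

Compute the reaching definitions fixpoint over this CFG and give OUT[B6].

Fixpoint table:
  B0:  IN={a@B0, b@B2, d@B0, f@B2}  OUT={a@B0, b@B2, d@B0, f@B2}
  B1:  IN={a@B0, b@B2, d@B0, f@B2}  OUT={a@B0, b@B2, d@B0, f@B2}
  B2:  IN={a@B0, b@B2, d@B0, f@B2}  OUT={a@B0, b@B2, d@B0, f@B2}
  B3:  IN={a@B0, b@B2, d@B0, f@B2}  OUT={a@B0, b@B2, c@B3, d@B0, f@B2}
  B4:  IN={a@B0, b@B2, c@B3, d@B0, f@B2}  OUT={a@B4, b@B2, c@B3, d@B0, f@B4}
  B5:  IN={a@B0, a@B4, b@B2, c@B3, d@B0, f@B2, f@B4}  OUT={a@B0, a@B4, b@B2, c@B5, d@B0, e@B5, f@B2, f@B4}
  B6:  IN={a@B0, a@B4, b@B2, c@B5, d@B0, e@B5, f@B2, f@B4}  OUT={a@B0, a@B4, b@B2, c@B5, d@B0, e@B5, f@B6}
  B7:  IN={a@B0, a@B4, b@B2, c@B5, d@B0, e@B5, f@B6}  OUT={a@B0, a@B4, b@B2, c@B7, d@B0, e@B5, f@B6}
  B8:  IN={a@B0, a@B4, b@B2, c@B3, c@B7, d@B0, e@B5, f@B4, f@B6}  OUT={a@B0, a@B4, b@B8, c@B8, d@B0, e@B5, f@B4, f@B6}

Merge at B6: IN[B6] = OUT[B5] = {a@B0, a@B4, b@B2, c@B5, d@B0, e@B5, f@B2, f@B4}
Applying B6's transfer function to that IN value gives OUT[B6] (row B6 above).

Answer: {a@B0, a@B4, b@B2, c@B5, d@B0, e@B5, f@B6}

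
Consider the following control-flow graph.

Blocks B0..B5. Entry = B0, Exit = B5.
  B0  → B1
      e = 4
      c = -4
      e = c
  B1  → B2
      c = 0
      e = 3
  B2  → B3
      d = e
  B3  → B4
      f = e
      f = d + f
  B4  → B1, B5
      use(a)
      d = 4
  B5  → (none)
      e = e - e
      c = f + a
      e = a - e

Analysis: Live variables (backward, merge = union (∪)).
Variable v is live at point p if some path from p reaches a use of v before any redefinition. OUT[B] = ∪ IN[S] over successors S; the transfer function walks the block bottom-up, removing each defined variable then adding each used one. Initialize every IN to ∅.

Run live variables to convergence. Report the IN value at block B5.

Converged values:
  B0:  IN={a}  OUT={a}
  B1:  IN={a}  OUT={a, e}
  B2:  IN={a, e}  OUT={a, d, e}
  B3:  IN={a, d, e}  OUT={a, e, f}
  B4:  IN={a, e, f}  OUT={a, e, f}
  B5:  IN={a, e, f}  OUT={}

B5 is the boundary node: OUT[B5] = {}
Applying B5's transfer function to that OUT value gives IN[B5] (row B5 above).

Answer: {a, e, f}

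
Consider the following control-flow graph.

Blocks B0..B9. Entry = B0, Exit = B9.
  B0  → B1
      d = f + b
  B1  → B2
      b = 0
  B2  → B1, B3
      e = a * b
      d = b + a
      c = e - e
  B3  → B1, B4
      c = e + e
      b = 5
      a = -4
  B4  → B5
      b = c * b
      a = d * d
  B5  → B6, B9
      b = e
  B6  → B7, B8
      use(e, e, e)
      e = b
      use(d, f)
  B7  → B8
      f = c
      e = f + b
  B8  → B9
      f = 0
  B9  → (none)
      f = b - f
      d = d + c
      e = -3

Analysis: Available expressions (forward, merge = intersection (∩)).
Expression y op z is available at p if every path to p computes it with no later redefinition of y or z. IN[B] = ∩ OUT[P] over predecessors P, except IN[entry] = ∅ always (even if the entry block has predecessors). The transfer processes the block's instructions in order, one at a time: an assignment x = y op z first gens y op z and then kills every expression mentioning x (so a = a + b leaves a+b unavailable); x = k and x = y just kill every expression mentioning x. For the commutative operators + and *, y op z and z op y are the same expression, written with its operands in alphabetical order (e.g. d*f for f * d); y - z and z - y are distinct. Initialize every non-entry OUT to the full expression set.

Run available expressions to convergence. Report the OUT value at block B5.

Answer: {d*d, e+e, e-e}

Trace:
Fixpoint table:
  B0:   IN={}   OUT={b+f}
  B1:   IN={}   OUT={}
  B2:   IN={}   OUT={a*b, a+b, e-e}
  B3:   IN={a*b, a+b, e-e}   OUT={e+e, e-e}
  B4:   IN={e+e, e-e}   OUT={d*d, e+e, e-e}
  B5:   IN={d*d, e+e, e-e}   OUT={d*d, e+e, e-e}
  B6:   IN={d*d, e+e, e-e}   OUT={d*d}
  B7:   IN={d*d}   OUT={b+f, d*d}
  B8:   IN={d*d}   OUT={d*d}
  B9:   IN={d*d}   OUT={}

Merge at B5: IN[B5] = OUT[B4] = {d*d, e+e, e-e}
Applying B5's transfer function to that IN value gives OUT[B5] (row B5 above).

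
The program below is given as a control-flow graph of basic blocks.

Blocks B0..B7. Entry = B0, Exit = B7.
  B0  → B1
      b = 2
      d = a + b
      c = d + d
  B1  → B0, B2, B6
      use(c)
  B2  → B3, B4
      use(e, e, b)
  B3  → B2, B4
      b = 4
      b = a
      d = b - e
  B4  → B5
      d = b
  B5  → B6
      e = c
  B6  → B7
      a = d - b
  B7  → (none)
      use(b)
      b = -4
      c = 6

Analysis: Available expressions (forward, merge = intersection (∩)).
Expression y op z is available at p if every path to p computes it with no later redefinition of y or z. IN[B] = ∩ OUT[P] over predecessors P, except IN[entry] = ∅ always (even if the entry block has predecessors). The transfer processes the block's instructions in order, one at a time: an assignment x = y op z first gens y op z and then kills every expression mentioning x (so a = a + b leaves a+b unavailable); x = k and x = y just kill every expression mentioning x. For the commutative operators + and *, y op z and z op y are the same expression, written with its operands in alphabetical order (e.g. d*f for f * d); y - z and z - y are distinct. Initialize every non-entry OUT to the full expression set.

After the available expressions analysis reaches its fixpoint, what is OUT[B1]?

Per-block solution:
  B0:  IN={}  OUT={a+b, d+d}
  B1:  IN={a+b, d+d}  OUT={a+b, d+d}
  B2:  IN={}  OUT={}
  B3:  IN={}  OUT={b-e}
  B4:  IN={}  OUT={}
  B5:  IN={}  OUT={}
  B6:  IN={}  OUT={d-b}
  B7:  IN={d-b}  OUT={}

Merge at B1: IN[B1] = OUT[B0] = {a+b, d+d}
Applying B1's transfer function to that IN value gives OUT[B1] (row B1 above).

Answer: {a+b, d+d}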